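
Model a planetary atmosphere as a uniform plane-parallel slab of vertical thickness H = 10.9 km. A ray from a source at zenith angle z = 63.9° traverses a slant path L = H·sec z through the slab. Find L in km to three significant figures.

sec z = 1/cos 63.9° = 2.2730.
L = 10.9 × 2.2730 = 24.776 km.

24.8 km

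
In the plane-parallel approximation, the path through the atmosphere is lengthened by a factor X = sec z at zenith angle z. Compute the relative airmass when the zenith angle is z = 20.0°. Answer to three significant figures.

1.06

X = sec z = 1/cos 20.0° = 1/0.9397 = 1.0642.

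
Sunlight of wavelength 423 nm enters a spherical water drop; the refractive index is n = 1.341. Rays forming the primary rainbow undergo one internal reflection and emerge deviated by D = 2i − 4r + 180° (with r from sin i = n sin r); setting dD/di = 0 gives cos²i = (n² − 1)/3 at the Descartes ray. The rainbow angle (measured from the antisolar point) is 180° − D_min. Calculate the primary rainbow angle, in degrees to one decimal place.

cos²i = (1.79828 − 1)/3 = 0.26609; i = arccos(0.51584) = 58.946°.
sin r = sin 58.946°/1.341 = 0.63884; r = 39.705°.
D_min = 2·58.946° − 4·39.705° + 180° = 139.071°.
Rainbow angle = 180° − D_min = 40.929°.

40.9°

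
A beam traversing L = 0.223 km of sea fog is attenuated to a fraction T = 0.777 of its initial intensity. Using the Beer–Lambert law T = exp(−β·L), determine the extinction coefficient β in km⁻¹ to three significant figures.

1.13 km⁻¹

Beer–Lambert: T = exp(−βL) ⇒ β = −ln(T)/L = −ln(0.777)/0.223 = 0.2523/0.223 = 1.131 km⁻¹.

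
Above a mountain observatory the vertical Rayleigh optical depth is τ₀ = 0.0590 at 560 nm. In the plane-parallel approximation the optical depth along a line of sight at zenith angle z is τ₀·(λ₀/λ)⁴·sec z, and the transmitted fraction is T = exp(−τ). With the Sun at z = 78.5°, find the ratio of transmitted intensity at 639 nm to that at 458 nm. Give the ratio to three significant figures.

Airmass: sec 78.5° = 5.0159.
τ(639 nm) = 0.0590 × (560/639)⁴ × 5.0159 = 0.0590 × 0.5899 × 5.0159 = 0.1746.
τ(458 nm) = 0.0590 × (560/458)⁴ × 5.0159 = 0.0590 × 2.2351 × 5.0159 = 0.6614.
T(639)/T(458) = exp(τ_B − τ_A) = exp(0.4869) = 1.6272.

1.63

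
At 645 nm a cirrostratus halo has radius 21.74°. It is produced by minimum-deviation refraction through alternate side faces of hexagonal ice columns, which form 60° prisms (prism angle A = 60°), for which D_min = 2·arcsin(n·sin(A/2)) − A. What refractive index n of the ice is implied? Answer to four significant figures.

1.309

Rearranging: n = sin((D_min + A)/2) / sin(A/2).
(D_min + A)/2 = (21.74° + 60°)/2 = 40.870°.
n = sin 40.870° / sin 30° = 0.6543 / 0.5000 = 1.3087.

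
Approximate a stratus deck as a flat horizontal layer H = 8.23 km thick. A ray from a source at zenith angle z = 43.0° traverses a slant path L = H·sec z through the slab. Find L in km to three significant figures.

sec z = 1/cos 43.0° = 1.3673.
L = 8.23 × 1.3673 = 11.253 km.

11.3 km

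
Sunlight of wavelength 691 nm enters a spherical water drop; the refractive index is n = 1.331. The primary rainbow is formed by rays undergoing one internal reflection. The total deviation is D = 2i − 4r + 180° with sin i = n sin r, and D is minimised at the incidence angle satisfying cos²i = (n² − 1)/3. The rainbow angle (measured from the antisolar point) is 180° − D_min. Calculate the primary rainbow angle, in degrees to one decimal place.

42.4°

cos²i = (1.77156 − 1)/3 = 0.25719; i = arccos(0.50714) = 59.527°.
sin r = sin 59.527°/1.331 = 0.64753; r = 40.356°.
D_min = 2·59.527° − 4·40.356° + 180° = 137.630°.
Rainbow angle = 180° − D_min = 42.370°.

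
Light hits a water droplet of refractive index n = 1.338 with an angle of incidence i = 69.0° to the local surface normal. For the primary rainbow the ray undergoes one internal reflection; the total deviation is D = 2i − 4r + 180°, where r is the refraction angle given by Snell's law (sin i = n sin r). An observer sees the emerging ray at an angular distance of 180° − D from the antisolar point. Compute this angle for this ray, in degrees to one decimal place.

sin r = sin 69.0° / 1.338 = 0.9336/1.338 = 0.6977; r = 44.25°.
D = 2·69.0° − 4·44.25° + 180° = 138.00° − 176.98° + 180° = 141.02°.
Angle from antisolar point = 180° − D = 38.98°.

39.0°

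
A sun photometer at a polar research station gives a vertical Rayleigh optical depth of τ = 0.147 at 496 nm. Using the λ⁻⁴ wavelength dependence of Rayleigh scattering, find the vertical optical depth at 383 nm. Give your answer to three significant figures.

0.413

τ(383 nm) = τ(496 nm) × (496/383)⁴ = 0.147 × (1.2950)⁴ = 0.147 × 2.8128 = 0.4135.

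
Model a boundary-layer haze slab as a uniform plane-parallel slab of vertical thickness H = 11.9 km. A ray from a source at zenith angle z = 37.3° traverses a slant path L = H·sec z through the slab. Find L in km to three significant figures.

sec z = 1/cos 37.3° = 1.2571.
L = 11.9 × 1.2571 = 14.960 km.

15.0 km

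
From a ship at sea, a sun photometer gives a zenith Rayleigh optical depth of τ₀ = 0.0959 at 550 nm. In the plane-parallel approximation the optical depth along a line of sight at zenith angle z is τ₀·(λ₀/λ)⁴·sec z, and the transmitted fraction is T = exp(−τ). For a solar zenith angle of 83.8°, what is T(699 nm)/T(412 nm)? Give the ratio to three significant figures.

11.9

Airmass: sec 83.8° = 9.2593.
τ(699 nm) = 0.0959 × (550/699)⁴ × 9.2593 = 0.0959 × 0.3833 × 9.2593 = 0.3404.
τ(412 nm) = 0.0959 × (550/412)⁴ × 9.2593 = 0.0959 × 3.1759 × 9.2593 = 2.8201.
T(699)/T(412) = exp(τ_B − τ_A) = exp(2.4797) = 11.9377.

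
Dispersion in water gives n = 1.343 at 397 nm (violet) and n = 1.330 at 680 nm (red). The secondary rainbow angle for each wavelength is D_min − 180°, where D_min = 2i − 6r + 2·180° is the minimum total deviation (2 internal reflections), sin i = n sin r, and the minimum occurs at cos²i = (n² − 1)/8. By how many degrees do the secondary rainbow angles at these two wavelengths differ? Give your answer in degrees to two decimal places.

3.38°

At 397 nm (n = 1.343): cos²i = 0.10046 → i = 71.522°, r = 44.928°, D_min = 233.478°, rainbow angle = 53.478°.
At 680 nm (n = 1.330): cos²i = 0.09611 → i = 71.940°, r = 45.630°, D_min = 230.101°, rainbow angle = 50.101°.
Angular width = |53.478° − 50.101°| = 3.377°.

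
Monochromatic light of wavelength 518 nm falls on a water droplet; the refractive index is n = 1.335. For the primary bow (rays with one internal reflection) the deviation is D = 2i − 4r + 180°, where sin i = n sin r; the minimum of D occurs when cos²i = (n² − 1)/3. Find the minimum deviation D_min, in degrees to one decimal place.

cos²i = (1.78222 − 1)/3 = 0.26074; i = arccos(0.51063) = 59.294°.
sin r = sin 59.294°/1.335 = 0.64405; r = 40.094°.
D_min = 2·59.294° − 4·40.094° + 180° = 138.212°.

138.2°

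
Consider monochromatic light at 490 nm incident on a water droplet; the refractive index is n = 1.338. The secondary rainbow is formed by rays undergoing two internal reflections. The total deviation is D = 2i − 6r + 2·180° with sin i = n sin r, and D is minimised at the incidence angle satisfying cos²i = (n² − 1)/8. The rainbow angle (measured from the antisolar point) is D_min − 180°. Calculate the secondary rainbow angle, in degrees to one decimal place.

52.2°

cos²i = (1.79024 − 1)/8 = 0.09878; i = arccos(0.31429) = 71.682°.
sin r = sin 71.682°/1.338 = 0.70951; r = 45.195°.
D_min = 2·71.682° − 6·45.195° + 360° = 232.193°.
Rainbow angle = D_min − 180° = 52.193°.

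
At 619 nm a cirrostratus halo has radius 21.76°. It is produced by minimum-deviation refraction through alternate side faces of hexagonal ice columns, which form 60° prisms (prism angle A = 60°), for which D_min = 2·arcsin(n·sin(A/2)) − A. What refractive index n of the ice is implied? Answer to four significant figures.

Rearranging: n = sin((D_min + A)/2) / sin(A/2).
(D_min + A)/2 = (21.76° + 60°)/2 = 40.880°.
n = sin 40.880° / sin 30° = 0.6545 / 0.5000 = 1.3090.

1.309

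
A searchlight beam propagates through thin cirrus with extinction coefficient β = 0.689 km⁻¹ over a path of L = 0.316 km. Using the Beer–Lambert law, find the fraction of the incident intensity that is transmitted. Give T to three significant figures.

τ = β·L = 0.689 × 0.316 = 0.2177.
T = exp(−0.2177) = 0.8043.

0.804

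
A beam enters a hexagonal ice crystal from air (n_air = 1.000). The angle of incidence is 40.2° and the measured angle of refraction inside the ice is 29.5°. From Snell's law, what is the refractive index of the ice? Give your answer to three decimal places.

1.311

n = sin θ_i / sin θ_r = sin 40.2° / sin 29.5° = 0.6455 / 0.4924 = 1.3108.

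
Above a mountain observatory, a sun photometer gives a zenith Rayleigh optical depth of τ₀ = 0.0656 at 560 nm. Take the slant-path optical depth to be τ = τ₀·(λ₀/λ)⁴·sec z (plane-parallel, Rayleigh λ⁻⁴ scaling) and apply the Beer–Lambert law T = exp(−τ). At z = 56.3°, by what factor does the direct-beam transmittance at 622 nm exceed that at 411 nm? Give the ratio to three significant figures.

1.39

Airmass: sec 56.3° = 1.8023.
τ(622 nm) = 0.0656 × (560/622)⁴ × 1.8023 = 0.0656 × 0.6570 × 1.8023 = 0.0777.
τ(411 nm) = 0.0656 × (560/411)⁴ × 1.8023 = 0.0656 × 3.4466 × 1.8023 = 0.4075.
T(622)/T(411) = exp(τ_B − τ_A) = exp(0.3298) = 1.3907.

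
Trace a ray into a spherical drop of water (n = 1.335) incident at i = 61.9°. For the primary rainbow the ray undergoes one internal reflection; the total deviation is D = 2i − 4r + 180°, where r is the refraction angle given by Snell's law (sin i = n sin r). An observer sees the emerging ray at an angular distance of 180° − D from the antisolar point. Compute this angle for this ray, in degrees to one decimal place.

sin r = sin 61.9° / 1.335 = 0.8821/1.335 = 0.6608; r = 41.36°.
D = 2·61.9° − 4·41.36° + 180° = 123.80° − 165.43° + 180° = 138.37°.
Angle from antisolar point = 180° − D = 41.63°.

41.6°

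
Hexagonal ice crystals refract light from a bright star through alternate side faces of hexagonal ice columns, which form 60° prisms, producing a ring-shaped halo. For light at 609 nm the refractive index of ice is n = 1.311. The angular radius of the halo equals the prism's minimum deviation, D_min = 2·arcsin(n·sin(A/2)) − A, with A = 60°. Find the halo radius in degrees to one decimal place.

21.9°

n·sin(A/2) = 1.311 × sin 30° = 1.311 × 0.5000 = 0.6555.
D_min = 2·arcsin(0.6555) − 60° = 2 × 40.958° − 60° = 21.915°.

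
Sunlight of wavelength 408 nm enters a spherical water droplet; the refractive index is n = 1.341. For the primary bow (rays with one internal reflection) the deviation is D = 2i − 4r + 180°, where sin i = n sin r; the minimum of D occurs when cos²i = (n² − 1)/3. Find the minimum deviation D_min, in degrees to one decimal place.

cos²i = (1.79828 − 1)/3 = 0.26609; i = arccos(0.51584) = 58.946°.
sin r = sin 58.946°/1.341 = 0.63884; r = 39.705°.
D_min = 2·58.946° − 4·39.705° + 180° = 139.071°.

139.1°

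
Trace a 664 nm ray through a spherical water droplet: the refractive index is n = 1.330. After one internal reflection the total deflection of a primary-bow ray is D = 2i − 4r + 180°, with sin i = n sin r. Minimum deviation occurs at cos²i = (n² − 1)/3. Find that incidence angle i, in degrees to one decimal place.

cos²i = (1.330² − 1)/3 = (1.76890 − 1)/3 = 0.25630.
cos i = 0.50626, so i = 59.585°.

59.6°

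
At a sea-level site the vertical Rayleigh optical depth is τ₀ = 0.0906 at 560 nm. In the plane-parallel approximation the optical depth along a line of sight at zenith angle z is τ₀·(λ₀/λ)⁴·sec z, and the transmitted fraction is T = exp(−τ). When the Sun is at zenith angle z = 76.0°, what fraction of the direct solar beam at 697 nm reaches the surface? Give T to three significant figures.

sec 76.0° = 4.1336.
τ = 0.0906 × (560/697)⁴ × 4.1336 = 0.0906 × 0.4167 × 4.1336 = 0.1561.
T = exp(−0.1561) = 0.8555.

0.856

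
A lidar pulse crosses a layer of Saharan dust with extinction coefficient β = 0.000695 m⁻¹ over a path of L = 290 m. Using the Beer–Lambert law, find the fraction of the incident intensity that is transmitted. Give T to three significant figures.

τ = β·L = 0.000695 × 290 = 0.2016.
T = exp(−0.2016) = 0.8175.

0.817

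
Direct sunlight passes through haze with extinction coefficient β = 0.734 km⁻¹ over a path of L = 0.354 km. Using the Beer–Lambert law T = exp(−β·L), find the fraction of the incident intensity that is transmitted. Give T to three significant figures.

τ = β·L = 0.734 × 0.354 = 0.2598.
T = exp(−0.2598) = 0.7712.

0.771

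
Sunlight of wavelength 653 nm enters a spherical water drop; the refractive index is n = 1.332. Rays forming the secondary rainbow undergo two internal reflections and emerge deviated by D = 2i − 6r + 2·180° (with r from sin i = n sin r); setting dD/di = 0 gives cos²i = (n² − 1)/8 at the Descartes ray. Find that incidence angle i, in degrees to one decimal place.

71.9°

cos²i = (1.332² − 1)/8 = (1.77422 − 1)/8 = 0.09678.
cos i = 0.31109, so i = 71.875°.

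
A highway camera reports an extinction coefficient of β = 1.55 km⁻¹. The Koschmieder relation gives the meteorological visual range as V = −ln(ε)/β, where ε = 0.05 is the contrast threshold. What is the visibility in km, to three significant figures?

1.93 km

V = −ln(0.05) / 1.55 = 2.996 / 1.55 = 1.9327 km.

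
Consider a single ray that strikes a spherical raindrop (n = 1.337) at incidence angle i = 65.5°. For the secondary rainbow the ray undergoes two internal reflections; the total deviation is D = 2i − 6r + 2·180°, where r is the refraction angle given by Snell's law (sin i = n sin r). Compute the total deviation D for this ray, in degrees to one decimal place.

sin r = sin 65.5° / 1.337 = 0.9100/1.337 = 0.6806; r = 42.89°.
D = 2·65.5° − 6·42.89° + 2·180° = 131.00° − 257.34° + 360° = 233.66°.

233.7°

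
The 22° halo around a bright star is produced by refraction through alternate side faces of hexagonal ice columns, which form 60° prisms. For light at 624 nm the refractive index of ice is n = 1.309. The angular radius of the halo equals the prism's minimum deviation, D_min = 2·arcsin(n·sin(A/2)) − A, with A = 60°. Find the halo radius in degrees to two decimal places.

21.76°

n·sin(A/2) = 1.309 × sin 30° = 1.309 × 0.5000 = 0.6545.
D_min = 2·arcsin(0.6545) − 60° = 2 × 40.882° − 60° = 21.763°.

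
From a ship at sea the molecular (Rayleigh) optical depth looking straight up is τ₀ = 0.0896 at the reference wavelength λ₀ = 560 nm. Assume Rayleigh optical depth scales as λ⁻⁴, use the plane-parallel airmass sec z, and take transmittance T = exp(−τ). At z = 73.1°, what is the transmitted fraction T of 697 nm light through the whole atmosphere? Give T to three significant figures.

0.879

sec 73.1° = 3.4399.
τ = 0.0896 × (560/697)⁴ × 3.4399 = 0.0896 × 0.4167 × 3.4399 = 0.1284.
T = exp(−0.1284) = 0.8795.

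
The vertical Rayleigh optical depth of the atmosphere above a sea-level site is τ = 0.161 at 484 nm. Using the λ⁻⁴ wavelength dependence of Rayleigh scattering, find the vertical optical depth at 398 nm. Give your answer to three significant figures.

0.352

τ(398 nm) = τ(484 nm) × (484/398)⁴ = 0.161 × (1.2161)⁴ = 0.161 × 2.1870 = 0.3521.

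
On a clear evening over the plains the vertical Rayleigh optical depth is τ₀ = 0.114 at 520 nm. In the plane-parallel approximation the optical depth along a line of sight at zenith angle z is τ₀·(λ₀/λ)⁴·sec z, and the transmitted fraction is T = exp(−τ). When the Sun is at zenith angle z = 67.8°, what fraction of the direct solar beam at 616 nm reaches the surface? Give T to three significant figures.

sec 67.8° = 2.6466.
τ = 0.114 × (520/616)⁴ × 2.6466 = 0.114 × 0.5078 × 2.6466 = 0.1532.
T = exp(−0.1532) = 0.8579.

0.858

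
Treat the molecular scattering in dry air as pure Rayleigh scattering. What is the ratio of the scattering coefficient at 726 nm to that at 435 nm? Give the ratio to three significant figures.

Rayleigh scattering ∝ λ⁻⁴, so the ratio of coefficients is the inverse fourth power of the wavelength ratio.
σ(726)/σ(435) = (435/726)⁴ = (0.5992)⁴ = 0.1289.

0.129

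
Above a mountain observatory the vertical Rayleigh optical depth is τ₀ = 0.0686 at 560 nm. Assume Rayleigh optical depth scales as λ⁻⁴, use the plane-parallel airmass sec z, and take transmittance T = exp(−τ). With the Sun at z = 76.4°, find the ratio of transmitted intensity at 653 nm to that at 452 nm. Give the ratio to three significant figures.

Airmass: sec 76.4° = 4.2527.
τ(653 nm) = 0.0686 × (560/653)⁴ × 4.2527 = 0.0686 × 0.5409 × 4.2527 = 0.1578.
τ(452 nm) = 0.0686 × (560/452)⁴ × 4.2527 = 0.0686 × 2.3561 × 4.2527 = 0.6874.
T(653)/T(452) = exp(τ_B − τ_A) = exp(0.5296) = 1.6982.

1.70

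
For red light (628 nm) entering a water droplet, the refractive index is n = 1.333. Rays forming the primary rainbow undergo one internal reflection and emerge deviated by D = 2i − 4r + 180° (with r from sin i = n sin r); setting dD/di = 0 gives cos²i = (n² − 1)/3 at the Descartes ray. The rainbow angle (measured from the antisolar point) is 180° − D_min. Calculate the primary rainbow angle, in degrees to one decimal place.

42.1°

cos²i = (1.77689 − 1)/3 = 0.25896; i = arccos(0.50888) = 59.410°.
sin r = sin 59.410°/1.333 = 0.64579; r = 40.225°.
D_min = 2·59.410° − 4·40.225° + 180° = 137.922°.
Rainbow angle = 180° − D_min = 42.078°.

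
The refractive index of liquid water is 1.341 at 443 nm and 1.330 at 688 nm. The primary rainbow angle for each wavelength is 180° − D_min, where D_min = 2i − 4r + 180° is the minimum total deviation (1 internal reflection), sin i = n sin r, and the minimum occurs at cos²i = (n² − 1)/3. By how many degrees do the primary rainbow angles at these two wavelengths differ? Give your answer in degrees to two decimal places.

At 443 nm (n = 1.341): cos²i = 0.26609 → i = 58.946°, r = 39.705°, D_min = 139.071°, rainbow angle = 40.929°.
At 688 nm (n = 1.330): cos²i = 0.25630 → i = 59.585°, r = 40.422°, D_min = 137.484°, rainbow angle = 42.516°.
Angular width = |40.929° − 42.516°| = 1.588°.

1.59°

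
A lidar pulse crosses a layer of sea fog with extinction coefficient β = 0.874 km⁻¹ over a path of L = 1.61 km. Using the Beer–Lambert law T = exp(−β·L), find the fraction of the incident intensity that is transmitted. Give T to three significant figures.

0.245

τ = β·L = 0.874 × 1.61 = 1.4071.
T = exp(−1.4071) = 0.2448.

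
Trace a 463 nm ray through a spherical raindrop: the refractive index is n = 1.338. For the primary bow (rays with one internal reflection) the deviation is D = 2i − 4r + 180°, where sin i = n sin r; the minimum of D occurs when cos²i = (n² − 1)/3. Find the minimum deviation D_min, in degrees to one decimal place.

cos²i = (1.79024 − 1)/3 = 0.26341; i = arccos(0.51324) = 59.120°.
sin r = sin 59.120°/1.338 = 0.64144; r = 39.899°.
D_min = 2·59.120° − 4·39.899° + 180° = 138.643°.

138.6°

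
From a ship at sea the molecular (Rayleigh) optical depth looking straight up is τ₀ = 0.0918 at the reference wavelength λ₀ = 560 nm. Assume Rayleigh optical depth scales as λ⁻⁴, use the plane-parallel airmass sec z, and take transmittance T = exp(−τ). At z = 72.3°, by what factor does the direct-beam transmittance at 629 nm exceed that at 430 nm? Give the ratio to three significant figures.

1.97

Airmass: sec 72.3° = 3.2891.
τ(629 nm) = 0.0918 × (560/629)⁴ × 3.2891 = 0.0918 × 0.6283 × 3.2891 = 0.1897.
τ(430 nm) = 0.0918 × (560/430)⁴ × 3.2891 = 0.0918 × 2.8766 × 3.2891 = 0.8686.
T(629)/T(430) = exp(τ_B − τ_A) = exp(0.6789) = 1.9716.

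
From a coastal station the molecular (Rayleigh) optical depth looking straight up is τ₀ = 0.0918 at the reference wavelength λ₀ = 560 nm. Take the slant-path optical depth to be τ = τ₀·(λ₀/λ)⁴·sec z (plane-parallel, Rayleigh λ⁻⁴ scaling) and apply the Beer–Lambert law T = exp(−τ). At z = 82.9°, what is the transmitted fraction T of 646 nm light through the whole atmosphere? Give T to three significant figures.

0.657

sec 82.9° = 8.0905.
τ = 0.0918 × (560/646)⁴ × 8.0905 = 0.0918 × 0.5647 × 8.0905 = 0.4194.
T = exp(−0.4194) = 0.6574.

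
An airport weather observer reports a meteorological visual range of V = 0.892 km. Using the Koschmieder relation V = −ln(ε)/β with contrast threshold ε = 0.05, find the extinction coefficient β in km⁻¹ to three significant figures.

β = −ln(0.05) / V = 2.996 / 0.892 = 3.3584 km⁻¹.

3.36 km⁻¹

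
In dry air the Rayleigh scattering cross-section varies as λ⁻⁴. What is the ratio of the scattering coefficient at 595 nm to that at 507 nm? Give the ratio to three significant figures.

0.527

Rayleigh scattering ∝ λ⁻⁴, so the ratio of coefficients is the inverse fourth power of the wavelength ratio.
σ(595)/σ(507) = (507/595)⁴ = (0.8521)⁴ = 0.5272.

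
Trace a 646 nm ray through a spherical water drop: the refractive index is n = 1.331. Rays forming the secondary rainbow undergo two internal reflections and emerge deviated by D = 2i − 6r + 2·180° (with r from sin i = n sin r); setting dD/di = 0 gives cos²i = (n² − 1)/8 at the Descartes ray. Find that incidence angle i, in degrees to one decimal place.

cos²i = (1.331² − 1)/8 = (1.77156 − 1)/8 = 0.09645.
cos i = 0.31056, so i = 71.907°.

71.9°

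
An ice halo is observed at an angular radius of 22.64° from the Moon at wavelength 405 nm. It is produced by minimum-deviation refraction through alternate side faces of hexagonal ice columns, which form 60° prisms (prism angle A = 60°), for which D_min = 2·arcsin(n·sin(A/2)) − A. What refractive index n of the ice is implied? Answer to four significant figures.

1.321

Rearranging: n = sin((D_min + A)/2) / sin(A/2).
(D_min + A)/2 = (22.64° + 60°)/2 = 41.320°.
n = sin 41.320° / sin 30° = 0.6603 / 0.5000 = 1.3205.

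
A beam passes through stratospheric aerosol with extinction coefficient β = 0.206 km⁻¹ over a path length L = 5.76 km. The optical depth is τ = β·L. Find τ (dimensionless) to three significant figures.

τ = β·L = 0.206 × 5.76 = 1.1866.

1.19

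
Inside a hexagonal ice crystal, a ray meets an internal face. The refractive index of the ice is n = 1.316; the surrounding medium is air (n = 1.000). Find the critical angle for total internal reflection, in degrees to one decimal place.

sin θ_c = n_air / n = 1.000 / 1.316 = 0.7599.
θ_c = arcsin(0.7599) = 49.45°.

49.5°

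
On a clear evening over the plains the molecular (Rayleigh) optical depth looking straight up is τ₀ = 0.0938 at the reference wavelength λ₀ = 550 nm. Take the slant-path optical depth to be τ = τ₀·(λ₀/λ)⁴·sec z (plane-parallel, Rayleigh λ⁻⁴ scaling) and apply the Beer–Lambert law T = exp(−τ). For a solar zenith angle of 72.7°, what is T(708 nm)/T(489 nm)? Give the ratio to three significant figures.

1.48

Airmass: sec 72.7° = 3.3628.
τ(708 nm) = 0.0938 × (550/708)⁴ × 3.3628 = 0.0938 × 0.3642 × 3.3628 = 0.1149.
τ(489 nm) = 0.0938 × (550/489)⁴ × 3.3628 = 0.0938 × 1.6004 × 3.3628 = 0.5048.
T(708)/T(489) = exp(τ_B − τ_A) = exp(0.3899) = 1.4769.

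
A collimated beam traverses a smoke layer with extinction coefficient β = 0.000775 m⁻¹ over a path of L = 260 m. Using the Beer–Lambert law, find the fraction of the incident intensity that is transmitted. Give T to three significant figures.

τ = β·L = 0.000775 × 260 = 0.2015.
T = exp(−0.2015) = 0.8175.

0.818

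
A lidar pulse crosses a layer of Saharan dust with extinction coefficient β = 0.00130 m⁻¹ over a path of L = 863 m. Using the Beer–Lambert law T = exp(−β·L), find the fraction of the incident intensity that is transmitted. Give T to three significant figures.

0.326

τ = β·L = 0.00130 × 863 = 1.1219.
T = exp(−1.1219) = 0.3257.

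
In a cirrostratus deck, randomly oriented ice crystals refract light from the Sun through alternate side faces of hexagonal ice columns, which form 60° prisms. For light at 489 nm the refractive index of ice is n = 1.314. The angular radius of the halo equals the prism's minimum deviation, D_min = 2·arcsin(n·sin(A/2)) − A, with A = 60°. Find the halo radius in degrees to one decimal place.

n·sin(A/2) = 1.314 × sin 30° = 1.314 × 0.5000 = 0.6570.
D_min = 2·arcsin(0.6570) − 60° = 2 × 41.071° − 60° = 22.143°.

22.1°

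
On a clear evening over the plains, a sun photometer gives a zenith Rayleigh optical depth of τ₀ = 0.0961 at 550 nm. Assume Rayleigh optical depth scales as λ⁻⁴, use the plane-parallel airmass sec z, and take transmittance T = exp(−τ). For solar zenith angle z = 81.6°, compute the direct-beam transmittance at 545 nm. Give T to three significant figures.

sec 81.6° = 6.8454.
τ = 0.0961 × (550/545)⁴ × 6.8454 = 0.0961 × 1.0372 × 6.8454 = 0.6823.
T = exp(−0.6823) = 0.5054.

0.505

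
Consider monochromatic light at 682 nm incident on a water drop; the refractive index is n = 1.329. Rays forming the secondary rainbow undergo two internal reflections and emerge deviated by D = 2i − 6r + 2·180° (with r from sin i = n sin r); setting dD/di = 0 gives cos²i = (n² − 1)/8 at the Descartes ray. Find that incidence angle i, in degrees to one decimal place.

72.0°

cos²i = (1.329² − 1)/8 = (1.76624 − 1)/8 = 0.09578.
cos i = 0.30948, so i = 71.972°.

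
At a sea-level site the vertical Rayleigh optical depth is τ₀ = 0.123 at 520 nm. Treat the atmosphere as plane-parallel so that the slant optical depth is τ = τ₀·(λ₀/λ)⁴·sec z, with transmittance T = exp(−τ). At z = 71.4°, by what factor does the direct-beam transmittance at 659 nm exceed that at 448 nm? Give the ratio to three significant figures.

1.73

Airmass: sec 71.4° = 3.1352.
τ(659 nm) = 0.123 × (520/659)⁴ × 3.1352 = 0.123 × 0.3877 × 3.1352 = 0.1495.
τ(448 nm) = 0.123 × (520/448)⁴ × 3.1352 = 0.123 × 1.8151 × 3.1352 = 0.7000.
T(659)/T(448) = exp(τ_B − τ_A) = exp(0.5505) = 1.7340.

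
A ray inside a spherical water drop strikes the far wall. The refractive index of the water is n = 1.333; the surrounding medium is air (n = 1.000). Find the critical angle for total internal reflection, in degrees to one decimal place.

sin θ_c = n_air / n = 1.000 / 1.333 = 0.7502.
θ_c = arcsin(0.7502) = 48.61°.

48.6°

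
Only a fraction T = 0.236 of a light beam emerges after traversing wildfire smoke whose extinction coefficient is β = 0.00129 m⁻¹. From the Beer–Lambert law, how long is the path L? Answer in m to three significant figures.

Beer–Lambert: T = exp(−βL) ⇒ L = −ln(T)/β = −ln(0.236)/0.00129 = 1.4439/0.00129 = 1119 m.

1120 m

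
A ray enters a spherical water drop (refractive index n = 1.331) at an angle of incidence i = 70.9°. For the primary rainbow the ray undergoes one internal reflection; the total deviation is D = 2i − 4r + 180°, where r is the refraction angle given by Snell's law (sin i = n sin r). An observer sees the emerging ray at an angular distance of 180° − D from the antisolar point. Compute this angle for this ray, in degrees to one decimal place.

39.1°

sin r = sin 70.9° / 1.331 = 0.9449/1.331 = 0.7100; r = 45.23°.
D = 2·70.9° − 4·45.23° + 180° = 141.80° − 180.92° + 180° = 140.88°.
Angle from antisolar point = 180° − D = 39.12°.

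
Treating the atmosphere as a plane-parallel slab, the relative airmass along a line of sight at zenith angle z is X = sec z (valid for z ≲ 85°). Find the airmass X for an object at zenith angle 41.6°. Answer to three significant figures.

1.34

X = sec z = 1/cos 41.6° = 1/0.7478 = 1.3373.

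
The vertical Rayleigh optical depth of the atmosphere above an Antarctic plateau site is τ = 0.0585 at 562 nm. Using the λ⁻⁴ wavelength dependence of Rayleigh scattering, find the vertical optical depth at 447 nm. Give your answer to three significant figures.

0.146

τ(447 nm) = τ(562 nm) × (562/447)⁴ = 0.0585 × (1.2573)⁴ = 0.0585 × 2.4987 = 0.1462.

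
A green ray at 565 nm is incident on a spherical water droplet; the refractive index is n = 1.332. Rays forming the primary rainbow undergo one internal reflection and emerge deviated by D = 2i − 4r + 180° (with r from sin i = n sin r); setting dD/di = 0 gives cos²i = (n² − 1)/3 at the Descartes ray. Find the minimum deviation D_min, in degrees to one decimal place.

cos²i = (1.77422 − 1)/3 = 0.25807; i = arccos(0.50801) = 59.469°.
sin r = sin 59.469°/1.332 = 0.64666; r = 40.290°.
D_min = 2·59.469° − 4·40.290° + 180° = 137.776°.

137.8°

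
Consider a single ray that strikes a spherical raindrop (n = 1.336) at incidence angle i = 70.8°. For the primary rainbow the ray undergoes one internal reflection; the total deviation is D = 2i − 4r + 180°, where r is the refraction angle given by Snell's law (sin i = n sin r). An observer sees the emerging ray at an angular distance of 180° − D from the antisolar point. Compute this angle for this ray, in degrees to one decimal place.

sin r = sin 70.8° / 1.336 = 0.9444/1.336 = 0.7069; r = 44.98°.
D = 2·70.8° − 4·44.98° + 180° = 141.60° − 179.92° + 180° = 141.68°.
Angle from antisolar point = 180° − D = 38.32°.

38.3°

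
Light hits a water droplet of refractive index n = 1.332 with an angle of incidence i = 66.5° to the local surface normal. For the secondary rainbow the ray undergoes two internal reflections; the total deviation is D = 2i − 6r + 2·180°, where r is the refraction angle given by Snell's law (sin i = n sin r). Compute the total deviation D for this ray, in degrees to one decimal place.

sin r = sin 66.5° / 1.332 = 0.9171/1.332 = 0.6885; r = 43.51°.
D = 2·66.5° − 6·43.51° + 2·180° = 133.00° − 261.06° + 360° = 231.94°.

231.9°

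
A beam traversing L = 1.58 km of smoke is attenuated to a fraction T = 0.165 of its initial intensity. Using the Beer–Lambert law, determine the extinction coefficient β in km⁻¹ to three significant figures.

1.14 km⁻¹

Beer–Lambert: T = exp(−βL) ⇒ β = −ln(T)/L = −ln(0.165)/1.58 = 1.8018/1.58 = 1.14 km⁻¹.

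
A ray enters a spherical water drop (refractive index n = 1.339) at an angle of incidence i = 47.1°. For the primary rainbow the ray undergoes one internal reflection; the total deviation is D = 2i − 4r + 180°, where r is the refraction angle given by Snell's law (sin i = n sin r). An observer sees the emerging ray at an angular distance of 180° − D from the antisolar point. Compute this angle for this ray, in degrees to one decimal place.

38.5°

sin r = sin 47.1° / 1.339 = 0.7325/1.339 = 0.5471; r = 33.17°.
D = 2·47.1° − 4·33.17° + 180° = 94.20° − 132.67° + 180° = 141.53°.
Angle from antisolar point = 180° − D = 38.47°.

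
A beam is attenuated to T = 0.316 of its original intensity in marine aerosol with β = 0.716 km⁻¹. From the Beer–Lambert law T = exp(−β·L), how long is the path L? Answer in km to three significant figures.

1.61 km

Beer–Lambert: T = exp(−βL) ⇒ L = −ln(T)/β = −ln(0.316)/0.716 = 1.1520/0.716 = 1.609 km.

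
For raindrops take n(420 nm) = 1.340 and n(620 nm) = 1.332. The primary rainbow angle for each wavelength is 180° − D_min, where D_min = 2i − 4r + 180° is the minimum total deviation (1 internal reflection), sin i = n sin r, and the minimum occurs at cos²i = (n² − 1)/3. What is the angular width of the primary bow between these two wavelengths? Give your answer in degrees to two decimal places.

1.15°

At 420 nm (n = 1.340): cos²i = 0.26520 → i = 59.004°, r = 39.770°, D_min = 138.929°, rainbow angle = 41.071°.
At 620 nm (n = 1.332): cos²i = 0.25807 → i = 59.469°, r = 40.290°, D_min = 137.776°, rainbow angle = 42.224°.
Angular width = |41.071° − 42.224°| = 1.153°.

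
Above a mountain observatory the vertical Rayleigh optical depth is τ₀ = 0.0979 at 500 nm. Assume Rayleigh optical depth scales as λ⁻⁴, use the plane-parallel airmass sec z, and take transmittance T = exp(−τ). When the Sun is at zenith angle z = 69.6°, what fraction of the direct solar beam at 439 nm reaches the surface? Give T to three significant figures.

0.623

sec 69.6° = 2.8688.
τ = 0.0979 × (500/439)⁴ × 2.8688 = 0.0979 × 1.6828 × 2.8688 = 0.4726.
T = exp(−0.4726) = 0.6234.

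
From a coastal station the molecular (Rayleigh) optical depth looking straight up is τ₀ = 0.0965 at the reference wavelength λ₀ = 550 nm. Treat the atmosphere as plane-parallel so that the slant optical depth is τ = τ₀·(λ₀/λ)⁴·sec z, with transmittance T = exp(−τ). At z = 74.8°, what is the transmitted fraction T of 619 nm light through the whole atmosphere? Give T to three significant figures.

sec 74.8° = 3.8140.
τ = 0.0965 × (550/619)⁴ × 3.8140 = 0.0965 × 0.6233 × 3.8140 = 0.2294.
T = exp(−0.2294) = 0.7950.

0.795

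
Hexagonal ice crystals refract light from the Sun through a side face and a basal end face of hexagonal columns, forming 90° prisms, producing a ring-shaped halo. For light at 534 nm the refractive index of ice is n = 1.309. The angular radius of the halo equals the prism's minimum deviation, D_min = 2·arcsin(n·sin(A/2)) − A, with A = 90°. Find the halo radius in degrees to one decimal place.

n·sin(A/2) = 1.309 × sin 45° = 1.309 × 0.7071 = 0.9256.
D_min = 2·arcsin(0.9256) − 90° = 2 × 67.759° − 90° = 45.519°.

45.5°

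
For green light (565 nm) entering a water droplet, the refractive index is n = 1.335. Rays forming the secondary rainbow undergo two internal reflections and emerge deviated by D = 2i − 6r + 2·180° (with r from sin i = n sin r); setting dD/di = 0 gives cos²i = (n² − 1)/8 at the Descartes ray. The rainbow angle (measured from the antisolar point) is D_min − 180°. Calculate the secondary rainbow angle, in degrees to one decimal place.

cos²i = (1.78222 − 1)/8 = 0.09778; i = arccos(0.31269) = 71.778°.
sin r = sin 71.778°/1.335 = 0.71150; r = 45.357°.
D_min = 2·71.778° − 6·45.357° + 360° = 231.414°.
Rainbow angle = D_min − 180° = 51.414°.

51.4°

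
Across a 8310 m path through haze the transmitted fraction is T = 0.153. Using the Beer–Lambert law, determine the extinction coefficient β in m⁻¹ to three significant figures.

Beer–Lambert: T = exp(−βL) ⇒ β = −ln(T)/L = −ln(0.153)/8310 = 1.8773/8310 = 0.0002259 m⁻¹.

0.000226 m⁻¹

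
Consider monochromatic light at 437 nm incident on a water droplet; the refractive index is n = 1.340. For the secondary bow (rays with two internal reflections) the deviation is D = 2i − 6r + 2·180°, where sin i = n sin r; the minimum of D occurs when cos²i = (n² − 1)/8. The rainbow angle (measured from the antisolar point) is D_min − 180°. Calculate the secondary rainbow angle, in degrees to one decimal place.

52.7°

cos²i = (1.79560 − 1)/8 = 0.09945; i = arccos(0.31536) = 71.618°.
sin r = sin 71.618°/1.340 = 0.70819; r = 45.088°.
D_min = 2·71.618° − 6·45.088° + 360° = 232.709°.
Rainbow angle = D_min − 180° = 52.709°.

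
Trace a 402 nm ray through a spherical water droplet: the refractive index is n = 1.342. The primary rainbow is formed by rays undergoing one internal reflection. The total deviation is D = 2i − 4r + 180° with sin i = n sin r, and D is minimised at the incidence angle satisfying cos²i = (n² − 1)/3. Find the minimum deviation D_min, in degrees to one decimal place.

139.2°

cos²i = (1.80096 − 1)/3 = 0.26699; i = arccos(0.51671) = 58.888°.
sin r = sin 58.888°/1.342 = 0.63797; r = 39.641°.
D_min = 2·58.888° − 4·39.641° + 180° = 139.213°.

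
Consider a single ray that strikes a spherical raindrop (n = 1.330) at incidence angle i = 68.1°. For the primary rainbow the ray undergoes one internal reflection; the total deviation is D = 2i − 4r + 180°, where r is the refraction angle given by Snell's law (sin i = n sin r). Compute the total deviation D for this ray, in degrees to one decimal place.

sin r = sin 68.1° / 1.330 = 0.9278/1.330 = 0.6976; r = 44.24°.
D = 2·68.1° − 4·44.24° + 180° = 136.20° − 176.95° + 180° = 139.25°.

139.3°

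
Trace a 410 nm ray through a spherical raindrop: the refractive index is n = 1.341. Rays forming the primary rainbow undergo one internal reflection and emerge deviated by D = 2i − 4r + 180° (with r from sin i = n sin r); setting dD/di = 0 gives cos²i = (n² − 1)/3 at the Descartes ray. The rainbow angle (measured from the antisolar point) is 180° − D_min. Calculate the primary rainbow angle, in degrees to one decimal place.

cos²i = (1.79828 − 1)/3 = 0.26609; i = arccos(0.51584) = 58.946°.
sin r = sin 58.946°/1.341 = 0.63884; r = 39.705°.
D_min = 2·58.946° − 4·39.705° + 180° = 139.071°.
Rainbow angle = 180° − D_min = 40.929°.

40.9°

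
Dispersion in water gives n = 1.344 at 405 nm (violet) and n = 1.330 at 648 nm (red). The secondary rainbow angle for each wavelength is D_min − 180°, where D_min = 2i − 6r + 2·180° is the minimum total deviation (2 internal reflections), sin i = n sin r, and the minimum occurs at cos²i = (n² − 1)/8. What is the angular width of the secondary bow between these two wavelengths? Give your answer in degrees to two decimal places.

3.63°

At 405 nm (n = 1.344): cos²i = 0.10079 → i = 71.490°, r = 44.874°, D_min = 233.733°, rainbow angle = 53.733°.
At 648 nm (n = 1.330): cos²i = 0.09611 → i = 71.940°, r = 45.630°, D_min = 230.101°, rainbow angle = 50.101°.
Angular width = |53.733° − 50.101°| = 3.632°.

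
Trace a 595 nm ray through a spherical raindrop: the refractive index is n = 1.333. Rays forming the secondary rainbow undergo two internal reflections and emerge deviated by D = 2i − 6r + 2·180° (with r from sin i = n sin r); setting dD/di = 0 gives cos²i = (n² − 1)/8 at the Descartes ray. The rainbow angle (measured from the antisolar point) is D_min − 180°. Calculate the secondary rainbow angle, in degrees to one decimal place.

cos²i = (1.77689 − 1)/8 = 0.09711; i = arccos(0.31163) = 71.843°.
sin r = sin 71.843°/1.333 = 0.71283; r = 45.466°.
D_min = 2·71.843° − 6·45.466° + 360° = 230.891°.
Rainbow angle = D_min − 180° = 50.891°.

50.9°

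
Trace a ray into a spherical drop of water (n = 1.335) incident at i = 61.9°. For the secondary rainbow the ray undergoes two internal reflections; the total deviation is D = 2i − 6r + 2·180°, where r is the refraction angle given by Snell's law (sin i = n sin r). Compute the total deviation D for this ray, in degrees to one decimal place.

235.6°

sin r = sin 61.9° / 1.335 = 0.8821/1.335 = 0.6608; r = 41.36°.
D = 2·61.9° − 6·41.36° + 2·180° = 123.80° − 248.15° + 360° = 235.65°.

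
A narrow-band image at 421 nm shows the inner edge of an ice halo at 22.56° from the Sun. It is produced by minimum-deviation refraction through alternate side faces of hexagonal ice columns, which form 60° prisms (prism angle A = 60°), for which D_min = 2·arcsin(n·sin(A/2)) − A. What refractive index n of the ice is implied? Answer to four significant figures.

Rearranging: n = sin((D_min + A)/2) / sin(A/2).
(D_min + A)/2 = (22.56° + 60°)/2 = 41.280°.
n = sin 41.280° / sin 30° = 0.6597 / 0.5000 = 1.3195.

1.319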